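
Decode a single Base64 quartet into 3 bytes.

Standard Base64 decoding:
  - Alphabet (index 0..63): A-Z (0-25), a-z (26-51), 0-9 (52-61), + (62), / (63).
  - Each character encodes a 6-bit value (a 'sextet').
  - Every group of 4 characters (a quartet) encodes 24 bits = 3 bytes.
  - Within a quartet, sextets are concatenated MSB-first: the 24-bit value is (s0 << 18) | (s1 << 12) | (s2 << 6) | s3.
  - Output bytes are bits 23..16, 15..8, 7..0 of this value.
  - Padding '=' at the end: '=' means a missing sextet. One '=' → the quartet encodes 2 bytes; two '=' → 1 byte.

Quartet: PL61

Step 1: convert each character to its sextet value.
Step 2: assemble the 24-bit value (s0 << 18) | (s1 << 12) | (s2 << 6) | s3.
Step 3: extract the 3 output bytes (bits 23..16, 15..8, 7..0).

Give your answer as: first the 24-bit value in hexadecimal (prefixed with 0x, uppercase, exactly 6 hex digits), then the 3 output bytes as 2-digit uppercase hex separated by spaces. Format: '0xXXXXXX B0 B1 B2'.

Sextets: P=15, L=11, 6=58, 1=53
24-bit: (15<<18) | (11<<12) | (58<<6) | 53
      = 0x3C0000 | 0x00B000 | 0x000E80 | 0x000035
      = 0x3CBEB5
Bytes: (v>>16)&0xFF=3C, (v>>8)&0xFF=BE, v&0xFF=B5

Answer: 0x3CBEB5 3C BE B5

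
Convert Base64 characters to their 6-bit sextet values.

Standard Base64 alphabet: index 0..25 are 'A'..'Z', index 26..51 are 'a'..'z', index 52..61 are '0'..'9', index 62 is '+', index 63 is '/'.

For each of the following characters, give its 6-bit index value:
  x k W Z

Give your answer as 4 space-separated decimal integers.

Answer: 49 36 22 25

Derivation:
'x': a..z range, 26 + ord('x') − ord('a') = 49
'k': a..z range, 26 + ord('k') − ord('a') = 36
'W': A..Z range, ord('W') − ord('A') = 22
'Z': A..Z range, ord('Z') − ord('A') = 25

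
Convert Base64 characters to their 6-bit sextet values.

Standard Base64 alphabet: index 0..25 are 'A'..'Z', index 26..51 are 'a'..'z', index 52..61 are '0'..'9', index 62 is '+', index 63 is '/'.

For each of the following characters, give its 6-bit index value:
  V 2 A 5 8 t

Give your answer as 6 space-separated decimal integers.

'V': A..Z range, ord('V') − ord('A') = 21
'2': 0..9 range, 52 + ord('2') − ord('0') = 54
'A': A..Z range, ord('A') − ord('A') = 0
'5': 0..9 range, 52 + ord('5') − ord('0') = 57
'8': 0..9 range, 52 + ord('8') − ord('0') = 60
't': a..z range, 26 + ord('t') − ord('a') = 45

Answer: 21 54 0 57 60 45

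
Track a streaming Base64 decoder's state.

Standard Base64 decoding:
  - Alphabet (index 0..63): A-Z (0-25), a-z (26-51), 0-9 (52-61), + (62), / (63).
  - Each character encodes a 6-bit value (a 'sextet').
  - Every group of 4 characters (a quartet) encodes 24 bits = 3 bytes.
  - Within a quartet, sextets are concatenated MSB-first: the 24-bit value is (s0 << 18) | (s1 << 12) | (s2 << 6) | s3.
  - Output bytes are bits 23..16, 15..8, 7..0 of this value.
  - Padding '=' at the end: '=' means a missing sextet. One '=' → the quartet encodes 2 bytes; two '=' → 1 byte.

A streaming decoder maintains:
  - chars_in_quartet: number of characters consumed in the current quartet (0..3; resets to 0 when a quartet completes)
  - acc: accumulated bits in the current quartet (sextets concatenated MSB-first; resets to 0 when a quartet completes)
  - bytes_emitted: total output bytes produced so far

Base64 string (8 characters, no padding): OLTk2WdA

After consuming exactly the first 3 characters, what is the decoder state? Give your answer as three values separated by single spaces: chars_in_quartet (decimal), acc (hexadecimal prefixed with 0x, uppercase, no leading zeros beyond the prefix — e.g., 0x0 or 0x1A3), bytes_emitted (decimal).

Answer: 3 0xE2D3 0

Derivation:
After char 0 ('O'=14): chars_in_quartet=1 acc=0xE bytes_emitted=0
After char 1 ('L'=11): chars_in_quartet=2 acc=0x38B bytes_emitted=0
After char 2 ('T'=19): chars_in_quartet=3 acc=0xE2D3 bytes_emitted=0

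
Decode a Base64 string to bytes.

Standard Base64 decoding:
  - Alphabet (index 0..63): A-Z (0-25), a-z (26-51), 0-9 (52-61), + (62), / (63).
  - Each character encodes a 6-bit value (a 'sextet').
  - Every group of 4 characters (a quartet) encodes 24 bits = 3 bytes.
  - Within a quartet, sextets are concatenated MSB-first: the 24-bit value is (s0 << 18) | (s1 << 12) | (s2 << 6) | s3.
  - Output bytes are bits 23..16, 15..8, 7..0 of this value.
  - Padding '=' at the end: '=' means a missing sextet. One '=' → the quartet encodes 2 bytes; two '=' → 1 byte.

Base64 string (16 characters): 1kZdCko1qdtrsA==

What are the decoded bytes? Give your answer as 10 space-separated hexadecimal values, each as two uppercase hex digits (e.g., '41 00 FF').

After char 0 ('1'=53): chars_in_quartet=1 acc=0x35 bytes_emitted=0
After char 1 ('k'=36): chars_in_quartet=2 acc=0xD64 bytes_emitted=0
After char 2 ('Z'=25): chars_in_quartet=3 acc=0x35919 bytes_emitted=0
After char 3 ('d'=29): chars_in_quartet=4 acc=0xD6465D -> emit D6 46 5D, reset; bytes_emitted=3
After char 4 ('C'=2): chars_in_quartet=1 acc=0x2 bytes_emitted=3
After char 5 ('k'=36): chars_in_quartet=2 acc=0xA4 bytes_emitted=3
After char 6 ('o'=40): chars_in_quartet=3 acc=0x2928 bytes_emitted=3
After char 7 ('1'=53): chars_in_quartet=4 acc=0xA4A35 -> emit 0A 4A 35, reset; bytes_emitted=6
After char 8 ('q'=42): chars_in_quartet=1 acc=0x2A bytes_emitted=6
After char 9 ('d'=29): chars_in_quartet=2 acc=0xA9D bytes_emitted=6
After char 10 ('t'=45): chars_in_quartet=3 acc=0x2A76D bytes_emitted=6
After char 11 ('r'=43): chars_in_quartet=4 acc=0xA9DB6B -> emit A9 DB 6B, reset; bytes_emitted=9
After char 12 ('s'=44): chars_in_quartet=1 acc=0x2C bytes_emitted=9
After char 13 ('A'=0): chars_in_quartet=2 acc=0xB00 bytes_emitted=9
Padding '==': partial quartet acc=0xB00 -> emit B0; bytes_emitted=10

Answer: D6 46 5D 0A 4A 35 A9 DB 6B B0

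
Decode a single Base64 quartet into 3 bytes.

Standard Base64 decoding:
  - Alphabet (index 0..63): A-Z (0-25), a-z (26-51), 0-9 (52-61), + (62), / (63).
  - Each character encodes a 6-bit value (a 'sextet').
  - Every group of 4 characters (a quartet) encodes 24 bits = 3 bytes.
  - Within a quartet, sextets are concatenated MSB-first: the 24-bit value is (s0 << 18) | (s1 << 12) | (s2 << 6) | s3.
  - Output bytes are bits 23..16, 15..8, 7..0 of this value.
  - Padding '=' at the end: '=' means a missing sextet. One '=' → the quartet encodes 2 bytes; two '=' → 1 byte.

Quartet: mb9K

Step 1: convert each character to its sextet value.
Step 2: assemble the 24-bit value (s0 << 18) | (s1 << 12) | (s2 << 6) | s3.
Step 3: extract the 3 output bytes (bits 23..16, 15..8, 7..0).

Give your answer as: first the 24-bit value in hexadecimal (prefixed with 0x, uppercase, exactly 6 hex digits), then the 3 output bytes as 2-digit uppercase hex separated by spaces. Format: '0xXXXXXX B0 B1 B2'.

Answer: 0x99BF4A 99 BF 4A

Derivation:
Sextets: m=38, b=27, 9=61, K=10
24-bit: (38<<18) | (27<<12) | (61<<6) | 10
      = 0x980000 | 0x01B000 | 0x000F40 | 0x00000A
      = 0x99BF4A
Bytes: (v>>16)&0xFF=99, (v>>8)&0xFF=BF, v&0xFF=4A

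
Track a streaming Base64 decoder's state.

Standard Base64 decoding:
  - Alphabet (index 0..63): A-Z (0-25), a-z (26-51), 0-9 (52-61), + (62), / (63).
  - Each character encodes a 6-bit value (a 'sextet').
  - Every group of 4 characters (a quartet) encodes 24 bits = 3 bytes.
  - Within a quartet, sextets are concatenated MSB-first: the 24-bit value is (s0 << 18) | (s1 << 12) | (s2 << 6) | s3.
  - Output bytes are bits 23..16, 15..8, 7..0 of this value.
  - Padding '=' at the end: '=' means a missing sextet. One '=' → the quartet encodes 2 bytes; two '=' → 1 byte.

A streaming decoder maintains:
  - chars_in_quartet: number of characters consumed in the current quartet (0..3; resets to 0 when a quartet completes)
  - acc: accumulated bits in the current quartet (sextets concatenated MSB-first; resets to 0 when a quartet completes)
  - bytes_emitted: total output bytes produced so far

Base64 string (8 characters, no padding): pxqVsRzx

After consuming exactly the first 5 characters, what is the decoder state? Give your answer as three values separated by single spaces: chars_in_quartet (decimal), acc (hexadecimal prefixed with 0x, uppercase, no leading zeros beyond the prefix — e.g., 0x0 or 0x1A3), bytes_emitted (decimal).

After char 0 ('p'=41): chars_in_quartet=1 acc=0x29 bytes_emitted=0
After char 1 ('x'=49): chars_in_quartet=2 acc=0xA71 bytes_emitted=0
After char 2 ('q'=42): chars_in_quartet=3 acc=0x29C6A bytes_emitted=0
After char 3 ('V'=21): chars_in_quartet=4 acc=0xA71A95 -> emit A7 1A 95, reset; bytes_emitted=3
After char 4 ('s'=44): chars_in_quartet=1 acc=0x2C bytes_emitted=3

Answer: 1 0x2C 3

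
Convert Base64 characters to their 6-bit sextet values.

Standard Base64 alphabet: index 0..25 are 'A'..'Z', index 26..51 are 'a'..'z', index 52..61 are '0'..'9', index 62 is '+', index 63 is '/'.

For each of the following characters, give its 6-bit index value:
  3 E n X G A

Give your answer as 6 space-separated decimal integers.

Answer: 55 4 39 23 6 0

Derivation:
'3': 0..9 range, 52 + ord('3') − ord('0') = 55
'E': A..Z range, ord('E') − ord('A') = 4
'n': a..z range, 26 + ord('n') − ord('a') = 39
'X': A..Z range, ord('X') − ord('A') = 23
'G': A..Z range, ord('G') − ord('A') = 6
'A': A..Z range, ord('A') − ord('A') = 0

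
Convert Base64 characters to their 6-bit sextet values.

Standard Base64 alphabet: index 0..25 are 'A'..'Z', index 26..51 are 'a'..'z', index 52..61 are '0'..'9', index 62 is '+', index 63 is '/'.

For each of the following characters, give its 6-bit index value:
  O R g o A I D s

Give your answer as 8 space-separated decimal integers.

'O': A..Z range, ord('O') − ord('A') = 14
'R': A..Z range, ord('R') − ord('A') = 17
'g': a..z range, 26 + ord('g') − ord('a') = 32
'o': a..z range, 26 + ord('o') − ord('a') = 40
'A': A..Z range, ord('A') − ord('A') = 0
'I': A..Z range, ord('I') − ord('A') = 8
'D': A..Z range, ord('D') − ord('A') = 3
's': a..z range, 26 + ord('s') − ord('a') = 44

Answer: 14 17 32 40 0 8 3 44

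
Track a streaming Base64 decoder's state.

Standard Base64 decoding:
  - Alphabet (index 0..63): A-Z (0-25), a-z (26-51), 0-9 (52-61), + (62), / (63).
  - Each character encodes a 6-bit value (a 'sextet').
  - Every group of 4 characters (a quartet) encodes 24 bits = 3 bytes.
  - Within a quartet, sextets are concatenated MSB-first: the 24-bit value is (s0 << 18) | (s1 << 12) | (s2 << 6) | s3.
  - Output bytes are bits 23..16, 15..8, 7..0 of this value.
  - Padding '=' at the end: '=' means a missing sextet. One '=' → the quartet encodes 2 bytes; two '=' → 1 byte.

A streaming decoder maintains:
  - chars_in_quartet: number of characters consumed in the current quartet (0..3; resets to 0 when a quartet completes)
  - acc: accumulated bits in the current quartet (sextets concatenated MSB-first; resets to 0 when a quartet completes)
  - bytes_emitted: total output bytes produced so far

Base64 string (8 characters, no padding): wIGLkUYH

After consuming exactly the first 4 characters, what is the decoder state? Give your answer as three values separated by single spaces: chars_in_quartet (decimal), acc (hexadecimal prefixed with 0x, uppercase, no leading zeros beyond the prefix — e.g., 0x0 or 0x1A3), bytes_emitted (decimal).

After char 0 ('w'=48): chars_in_quartet=1 acc=0x30 bytes_emitted=0
After char 1 ('I'=8): chars_in_quartet=2 acc=0xC08 bytes_emitted=0
After char 2 ('G'=6): chars_in_quartet=3 acc=0x30206 bytes_emitted=0
After char 3 ('L'=11): chars_in_quartet=4 acc=0xC0818B -> emit C0 81 8B, reset; bytes_emitted=3

Answer: 0 0x0 3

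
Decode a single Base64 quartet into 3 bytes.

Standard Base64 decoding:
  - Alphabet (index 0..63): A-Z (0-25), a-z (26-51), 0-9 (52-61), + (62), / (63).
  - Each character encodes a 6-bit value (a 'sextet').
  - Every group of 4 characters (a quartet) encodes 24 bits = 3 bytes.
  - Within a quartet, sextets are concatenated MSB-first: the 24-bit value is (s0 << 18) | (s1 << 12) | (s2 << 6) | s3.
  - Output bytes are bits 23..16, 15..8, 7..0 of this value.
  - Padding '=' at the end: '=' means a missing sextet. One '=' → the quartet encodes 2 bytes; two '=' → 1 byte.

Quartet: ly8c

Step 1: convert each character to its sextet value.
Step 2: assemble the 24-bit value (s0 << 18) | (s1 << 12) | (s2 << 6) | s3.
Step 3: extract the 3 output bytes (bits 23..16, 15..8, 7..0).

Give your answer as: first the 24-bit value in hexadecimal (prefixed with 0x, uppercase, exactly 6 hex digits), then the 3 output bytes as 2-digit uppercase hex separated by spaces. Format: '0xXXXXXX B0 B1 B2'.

Sextets: l=37, y=50, 8=60, c=28
24-bit: (37<<18) | (50<<12) | (60<<6) | 28
      = 0x940000 | 0x032000 | 0x000F00 | 0x00001C
      = 0x972F1C
Bytes: (v>>16)&0xFF=97, (v>>8)&0xFF=2F, v&0xFF=1C

Answer: 0x972F1C 97 2F 1C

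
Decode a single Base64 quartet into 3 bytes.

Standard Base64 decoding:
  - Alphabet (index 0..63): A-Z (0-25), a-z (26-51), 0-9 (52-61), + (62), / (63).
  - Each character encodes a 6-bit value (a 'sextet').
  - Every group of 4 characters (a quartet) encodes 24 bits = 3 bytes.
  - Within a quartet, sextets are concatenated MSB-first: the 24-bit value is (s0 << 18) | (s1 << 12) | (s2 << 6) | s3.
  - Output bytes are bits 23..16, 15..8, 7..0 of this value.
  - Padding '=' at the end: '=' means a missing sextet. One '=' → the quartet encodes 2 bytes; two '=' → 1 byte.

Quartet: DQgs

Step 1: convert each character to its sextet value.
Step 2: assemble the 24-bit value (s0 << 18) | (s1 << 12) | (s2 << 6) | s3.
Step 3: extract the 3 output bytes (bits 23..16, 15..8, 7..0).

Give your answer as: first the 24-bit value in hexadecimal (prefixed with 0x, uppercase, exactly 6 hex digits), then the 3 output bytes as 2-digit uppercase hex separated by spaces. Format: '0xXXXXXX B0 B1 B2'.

Sextets: D=3, Q=16, g=32, s=44
24-bit: (3<<18) | (16<<12) | (32<<6) | 44
      = 0x0C0000 | 0x010000 | 0x000800 | 0x00002C
      = 0x0D082C
Bytes: (v>>16)&0xFF=0D, (v>>8)&0xFF=08, v&0xFF=2C

Answer: 0x0D082C 0D 08 2C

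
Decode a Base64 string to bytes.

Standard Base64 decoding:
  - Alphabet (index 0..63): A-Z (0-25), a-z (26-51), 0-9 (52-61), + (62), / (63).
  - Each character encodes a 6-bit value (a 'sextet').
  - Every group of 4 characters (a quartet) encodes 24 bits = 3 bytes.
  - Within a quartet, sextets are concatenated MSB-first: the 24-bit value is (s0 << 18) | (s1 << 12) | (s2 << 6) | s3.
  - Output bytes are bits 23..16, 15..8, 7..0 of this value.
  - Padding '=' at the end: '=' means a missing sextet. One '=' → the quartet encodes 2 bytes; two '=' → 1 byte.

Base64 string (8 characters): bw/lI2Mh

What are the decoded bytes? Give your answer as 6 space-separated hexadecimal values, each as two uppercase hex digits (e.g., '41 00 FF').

After char 0 ('b'=27): chars_in_quartet=1 acc=0x1B bytes_emitted=0
After char 1 ('w'=48): chars_in_quartet=2 acc=0x6F0 bytes_emitted=0
After char 2 ('/'=63): chars_in_quartet=3 acc=0x1BC3F bytes_emitted=0
After char 3 ('l'=37): chars_in_quartet=4 acc=0x6F0FE5 -> emit 6F 0F E5, reset; bytes_emitted=3
After char 4 ('I'=8): chars_in_quartet=1 acc=0x8 bytes_emitted=3
After char 5 ('2'=54): chars_in_quartet=2 acc=0x236 bytes_emitted=3
After char 6 ('M'=12): chars_in_quartet=3 acc=0x8D8C bytes_emitted=3
After char 7 ('h'=33): chars_in_quartet=4 acc=0x236321 -> emit 23 63 21, reset; bytes_emitted=6

Answer: 6F 0F E5 23 63 21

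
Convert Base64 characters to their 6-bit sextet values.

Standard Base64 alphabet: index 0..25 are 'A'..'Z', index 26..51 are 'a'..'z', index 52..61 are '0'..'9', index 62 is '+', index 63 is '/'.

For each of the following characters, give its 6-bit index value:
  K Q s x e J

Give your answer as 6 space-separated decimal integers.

Answer: 10 16 44 49 30 9

Derivation:
'K': A..Z range, ord('K') − ord('A') = 10
'Q': A..Z range, ord('Q') − ord('A') = 16
's': a..z range, 26 + ord('s') − ord('a') = 44
'x': a..z range, 26 + ord('x') − ord('a') = 49
'e': a..z range, 26 + ord('e') − ord('a') = 30
'J': A..Z range, ord('J') − ord('A') = 9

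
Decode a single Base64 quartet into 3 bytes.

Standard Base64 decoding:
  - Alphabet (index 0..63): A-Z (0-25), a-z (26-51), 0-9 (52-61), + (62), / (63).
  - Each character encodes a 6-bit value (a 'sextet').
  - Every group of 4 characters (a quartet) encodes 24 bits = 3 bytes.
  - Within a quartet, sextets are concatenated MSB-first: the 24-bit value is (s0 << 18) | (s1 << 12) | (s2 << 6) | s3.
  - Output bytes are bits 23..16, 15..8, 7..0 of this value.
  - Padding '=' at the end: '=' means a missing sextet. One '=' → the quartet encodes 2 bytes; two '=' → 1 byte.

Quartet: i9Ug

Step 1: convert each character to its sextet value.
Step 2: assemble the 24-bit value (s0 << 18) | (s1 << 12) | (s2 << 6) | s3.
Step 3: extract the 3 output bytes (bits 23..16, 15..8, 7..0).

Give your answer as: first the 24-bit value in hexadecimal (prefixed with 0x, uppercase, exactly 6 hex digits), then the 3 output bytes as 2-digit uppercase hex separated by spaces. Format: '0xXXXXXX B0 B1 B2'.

Sextets: i=34, 9=61, U=20, g=32
24-bit: (34<<18) | (61<<12) | (20<<6) | 32
      = 0x880000 | 0x03D000 | 0x000500 | 0x000020
      = 0x8BD520
Bytes: (v>>16)&0xFF=8B, (v>>8)&0xFF=D5, v&0xFF=20

Answer: 0x8BD520 8B D5 20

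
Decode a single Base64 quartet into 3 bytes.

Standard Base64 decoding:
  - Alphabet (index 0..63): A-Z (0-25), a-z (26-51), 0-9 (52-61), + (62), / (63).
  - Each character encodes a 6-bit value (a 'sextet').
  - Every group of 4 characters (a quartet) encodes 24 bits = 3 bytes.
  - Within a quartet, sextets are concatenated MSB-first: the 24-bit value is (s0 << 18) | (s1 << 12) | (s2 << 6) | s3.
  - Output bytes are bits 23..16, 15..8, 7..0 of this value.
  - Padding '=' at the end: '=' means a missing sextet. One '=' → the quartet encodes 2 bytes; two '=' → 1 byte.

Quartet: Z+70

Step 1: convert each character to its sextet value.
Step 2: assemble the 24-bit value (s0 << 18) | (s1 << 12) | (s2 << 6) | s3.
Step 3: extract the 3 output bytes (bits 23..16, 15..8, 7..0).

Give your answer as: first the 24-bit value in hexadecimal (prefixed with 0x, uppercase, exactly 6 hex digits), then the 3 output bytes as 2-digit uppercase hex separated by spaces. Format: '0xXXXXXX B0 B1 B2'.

Sextets: Z=25, +=62, 7=59, 0=52
24-bit: (25<<18) | (62<<12) | (59<<6) | 52
      = 0x640000 | 0x03E000 | 0x000EC0 | 0x000034
      = 0x67EEF4
Bytes: (v>>16)&0xFF=67, (v>>8)&0xFF=EE, v&0xFF=F4

Answer: 0x67EEF4 67 EE F4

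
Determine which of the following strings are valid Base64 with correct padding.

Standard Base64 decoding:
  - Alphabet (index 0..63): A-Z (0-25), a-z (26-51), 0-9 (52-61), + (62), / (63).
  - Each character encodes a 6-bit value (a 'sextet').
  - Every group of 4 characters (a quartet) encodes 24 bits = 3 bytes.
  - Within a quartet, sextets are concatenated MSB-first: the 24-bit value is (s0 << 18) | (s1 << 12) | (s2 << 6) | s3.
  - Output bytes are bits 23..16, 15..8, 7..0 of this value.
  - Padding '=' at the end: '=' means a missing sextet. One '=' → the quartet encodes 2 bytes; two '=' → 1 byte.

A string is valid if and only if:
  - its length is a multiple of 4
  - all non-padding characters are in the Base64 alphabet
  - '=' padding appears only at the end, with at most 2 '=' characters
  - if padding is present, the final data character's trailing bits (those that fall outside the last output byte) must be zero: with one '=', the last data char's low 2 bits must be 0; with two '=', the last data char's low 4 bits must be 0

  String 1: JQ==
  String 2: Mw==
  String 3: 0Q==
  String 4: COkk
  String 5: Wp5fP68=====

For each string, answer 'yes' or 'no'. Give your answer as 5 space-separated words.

Answer: yes yes yes yes no

Derivation:
String 1: 'JQ==' → valid
String 2: 'Mw==' → valid
String 3: '0Q==' → valid
String 4: 'COkk' → valid
String 5: 'Wp5fP68=====' → invalid (5 pad chars (max 2))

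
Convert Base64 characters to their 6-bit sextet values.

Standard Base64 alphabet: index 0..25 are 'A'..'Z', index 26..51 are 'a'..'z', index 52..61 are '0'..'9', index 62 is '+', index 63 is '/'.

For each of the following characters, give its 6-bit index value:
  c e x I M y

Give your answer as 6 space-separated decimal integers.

Answer: 28 30 49 8 12 50

Derivation:
'c': a..z range, 26 + ord('c') − ord('a') = 28
'e': a..z range, 26 + ord('e') − ord('a') = 30
'x': a..z range, 26 + ord('x') − ord('a') = 49
'I': A..Z range, ord('I') − ord('A') = 8
'M': A..Z range, ord('M') − ord('A') = 12
'y': a..z range, 26 + ord('y') − ord('a') = 50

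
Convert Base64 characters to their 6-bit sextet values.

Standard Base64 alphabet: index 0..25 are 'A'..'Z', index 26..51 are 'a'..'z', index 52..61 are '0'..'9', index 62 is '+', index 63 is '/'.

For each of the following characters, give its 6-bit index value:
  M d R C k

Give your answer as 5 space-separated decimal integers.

'M': A..Z range, ord('M') − ord('A') = 12
'd': a..z range, 26 + ord('d') − ord('a') = 29
'R': A..Z range, ord('R') − ord('A') = 17
'C': A..Z range, ord('C') − ord('A') = 2
'k': a..z range, 26 + ord('k') − ord('a') = 36

Answer: 12 29 17 2 36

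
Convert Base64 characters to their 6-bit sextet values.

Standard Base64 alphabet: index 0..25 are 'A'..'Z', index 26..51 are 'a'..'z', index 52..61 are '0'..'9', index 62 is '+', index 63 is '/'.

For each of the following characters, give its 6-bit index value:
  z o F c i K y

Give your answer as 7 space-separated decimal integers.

'z': a..z range, 26 + ord('z') − ord('a') = 51
'o': a..z range, 26 + ord('o') − ord('a') = 40
'F': A..Z range, ord('F') − ord('A') = 5
'c': a..z range, 26 + ord('c') − ord('a') = 28
'i': a..z range, 26 + ord('i') − ord('a') = 34
'K': A..Z range, ord('K') − ord('A') = 10
'y': a..z range, 26 + ord('y') − ord('a') = 50

Answer: 51 40 5 28 34 10 50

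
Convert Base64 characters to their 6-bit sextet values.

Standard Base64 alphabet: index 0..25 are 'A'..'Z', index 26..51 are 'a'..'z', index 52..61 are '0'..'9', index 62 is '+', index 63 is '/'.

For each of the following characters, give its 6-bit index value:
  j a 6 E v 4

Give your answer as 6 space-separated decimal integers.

Answer: 35 26 58 4 47 56

Derivation:
'j': a..z range, 26 + ord('j') − ord('a') = 35
'a': a..z range, 26 + ord('a') − ord('a') = 26
'6': 0..9 range, 52 + ord('6') − ord('0') = 58
'E': A..Z range, ord('E') − ord('A') = 4
'v': a..z range, 26 + ord('v') − ord('a') = 47
'4': 0..9 range, 52 + ord('4') − ord('0') = 56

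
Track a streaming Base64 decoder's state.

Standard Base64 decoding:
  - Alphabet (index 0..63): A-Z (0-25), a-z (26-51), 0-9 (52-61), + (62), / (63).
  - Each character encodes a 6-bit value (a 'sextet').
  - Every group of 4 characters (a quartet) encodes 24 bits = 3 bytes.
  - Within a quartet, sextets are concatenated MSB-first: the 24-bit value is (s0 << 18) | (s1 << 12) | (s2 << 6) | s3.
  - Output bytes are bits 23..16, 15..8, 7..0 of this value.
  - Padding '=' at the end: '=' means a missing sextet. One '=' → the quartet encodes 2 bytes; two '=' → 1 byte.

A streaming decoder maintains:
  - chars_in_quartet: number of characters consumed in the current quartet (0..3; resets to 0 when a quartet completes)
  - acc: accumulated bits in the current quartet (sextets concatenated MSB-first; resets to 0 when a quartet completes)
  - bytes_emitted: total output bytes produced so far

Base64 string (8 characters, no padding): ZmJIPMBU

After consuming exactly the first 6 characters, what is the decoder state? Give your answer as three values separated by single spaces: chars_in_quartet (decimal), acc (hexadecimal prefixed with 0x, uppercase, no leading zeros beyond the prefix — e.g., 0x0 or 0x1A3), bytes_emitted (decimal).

After char 0 ('Z'=25): chars_in_quartet=1 acc=0x19 bytes_emitted=0
After char 1 ('m'=38): chars_in_quartet=2 acc=0x666 bytes_emitted=0
After char 2 ('J'=9): chars_in_quartet=3 acc=0x19989 bytes_emitted=0
After char 3 ('I'=8): chars_in_quartet=4 acc=0x666248 -> emit 66 62 48, reset; bytes_emitted=3
After char 4 ('P'=15): chars_in_quartet=1 acc=0xF bytes_emitted=3
After char 5 ('M'=12): chars_in_quartet=2 acc=0x3CC bytes_emitted=3

Answer: 2 0x3CC 3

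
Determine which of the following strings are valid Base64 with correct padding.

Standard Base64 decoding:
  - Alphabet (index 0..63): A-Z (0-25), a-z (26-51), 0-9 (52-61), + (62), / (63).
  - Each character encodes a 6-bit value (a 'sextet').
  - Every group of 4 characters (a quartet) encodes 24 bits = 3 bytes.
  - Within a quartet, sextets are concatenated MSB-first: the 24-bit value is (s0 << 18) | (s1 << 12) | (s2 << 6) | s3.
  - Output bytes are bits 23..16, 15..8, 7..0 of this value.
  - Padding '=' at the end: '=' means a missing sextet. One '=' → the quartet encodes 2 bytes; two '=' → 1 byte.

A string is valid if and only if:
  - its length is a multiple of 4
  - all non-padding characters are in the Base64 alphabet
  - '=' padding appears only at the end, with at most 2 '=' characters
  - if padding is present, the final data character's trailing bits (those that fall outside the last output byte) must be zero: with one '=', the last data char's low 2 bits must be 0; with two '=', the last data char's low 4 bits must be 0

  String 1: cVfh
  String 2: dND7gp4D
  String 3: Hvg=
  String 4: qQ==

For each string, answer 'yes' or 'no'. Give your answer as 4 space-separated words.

Answer: yes yes yes yes

Derivation:
String 1: 'cVfh' → valid
String 2: 'dND7gp4D' → valid
String 3: 'Hvg=' → valid
String 4: 'qQ==' → valid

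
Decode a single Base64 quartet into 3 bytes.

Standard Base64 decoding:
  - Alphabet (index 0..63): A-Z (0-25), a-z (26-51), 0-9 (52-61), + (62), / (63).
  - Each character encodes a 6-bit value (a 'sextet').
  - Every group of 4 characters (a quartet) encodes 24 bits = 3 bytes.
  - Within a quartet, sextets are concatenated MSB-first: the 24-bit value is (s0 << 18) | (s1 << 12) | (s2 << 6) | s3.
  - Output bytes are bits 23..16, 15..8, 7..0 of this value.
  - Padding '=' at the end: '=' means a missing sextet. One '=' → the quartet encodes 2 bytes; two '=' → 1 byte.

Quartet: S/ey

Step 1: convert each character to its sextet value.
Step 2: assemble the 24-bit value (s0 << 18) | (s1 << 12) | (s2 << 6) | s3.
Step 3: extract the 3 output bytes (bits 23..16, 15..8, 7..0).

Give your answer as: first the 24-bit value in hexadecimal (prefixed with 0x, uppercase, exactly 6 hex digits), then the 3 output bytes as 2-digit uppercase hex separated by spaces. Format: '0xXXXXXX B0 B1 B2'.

Answer: 0x4BF7B2 4B F7 B2

Derivation:
Sextets: S=18, /=63, e=30, y=50
24-bit: (18<<18) | (63<<12) | (30<<6) | 50
      = 0x480000 | 0x03F000 | 0x000780 | 0x000032
      = 0x4BF7B2
Bytes: (v>>16)&0xFF=4B, (v>>8)&0xFF=F7, v&0xFF=B2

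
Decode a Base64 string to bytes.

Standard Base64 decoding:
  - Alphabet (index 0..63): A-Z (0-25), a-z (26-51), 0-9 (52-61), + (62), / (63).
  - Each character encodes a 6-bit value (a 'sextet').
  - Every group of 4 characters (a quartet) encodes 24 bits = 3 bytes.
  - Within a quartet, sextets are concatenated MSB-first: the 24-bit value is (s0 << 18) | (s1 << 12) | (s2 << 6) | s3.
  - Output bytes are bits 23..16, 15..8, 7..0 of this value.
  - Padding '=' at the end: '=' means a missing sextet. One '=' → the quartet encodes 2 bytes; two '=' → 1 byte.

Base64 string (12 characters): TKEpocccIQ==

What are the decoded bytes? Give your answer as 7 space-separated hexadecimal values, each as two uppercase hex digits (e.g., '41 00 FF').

After char 0 ('T'=19): chars_in_quartet=1 acc=0x13 bytes_emitted=0
After char 1 ('K'=10): chars_in_quartet=2 acc=0x4CA bytes_emitted=0
After char 2 ('E'=4): chars_in_quartet=3 acc=0x13284 bytes_emitted=0
After char 3 ('p'=41): chars_in_quartet=4 acc=0x4CA129 -> emit 4C A1 29, reset; bytes_emitted=3
After char 4 ('o'=40): chars_in_quartet=1 acc=0x28 bytes_emitted=3
After char 5 ('c'=28): chars_in_quartet=2 acc=0xA1C bytes_emitted=3
After char 6 ('c'=28): chars_in_quartet=3 acc=0x2871C bytes_emitted=3
After char 7 ('c'=28): chars_in_quartet=4 acc=0xA1C71C -> emit A1 C7 1C, reset; bytes_emitted=6
After char 8 ('I'=8): chars_in_quartet=1 acc=0x8 bytes_emitted=6
After char 9 ('Q'=16): chars_in_quartet=2 acc=0x210 bytes_emitted=6
Padding '==': partial quartet acc=0x210 -> emit 21; bytes_emitted=7

Answer: 4C A1 29 A1 C7 1C 21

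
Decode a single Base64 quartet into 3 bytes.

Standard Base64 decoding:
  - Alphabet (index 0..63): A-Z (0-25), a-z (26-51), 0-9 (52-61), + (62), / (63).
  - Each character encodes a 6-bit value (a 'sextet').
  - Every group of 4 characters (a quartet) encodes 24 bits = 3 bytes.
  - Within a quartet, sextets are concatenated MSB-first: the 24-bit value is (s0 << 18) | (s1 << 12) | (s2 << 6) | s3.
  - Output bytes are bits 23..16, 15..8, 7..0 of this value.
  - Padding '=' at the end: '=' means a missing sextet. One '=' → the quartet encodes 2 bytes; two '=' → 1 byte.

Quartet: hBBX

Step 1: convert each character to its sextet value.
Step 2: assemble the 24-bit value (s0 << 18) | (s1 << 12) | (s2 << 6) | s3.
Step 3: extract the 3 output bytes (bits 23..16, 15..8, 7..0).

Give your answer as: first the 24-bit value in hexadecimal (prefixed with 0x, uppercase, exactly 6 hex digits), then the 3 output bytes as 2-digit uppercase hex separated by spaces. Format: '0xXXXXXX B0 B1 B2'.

Answer: 0x841057 84 10 57

Derivation:
Sextets: h=33, B=1, B=1, X=23
24-bit: (33<<18) | (1<<12) | (1<<6) | 23
      = 0x840000 | 0x001000 | 0x000040 | 0x000017
      = 0x841057
Bytes: (v>>16)&0xFF=84, (v>>8)&0xFF=10, v&0xFF=57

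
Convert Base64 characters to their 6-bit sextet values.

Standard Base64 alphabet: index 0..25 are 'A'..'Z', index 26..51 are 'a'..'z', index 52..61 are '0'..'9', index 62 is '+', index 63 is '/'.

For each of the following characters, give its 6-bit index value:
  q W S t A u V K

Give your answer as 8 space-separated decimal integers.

'q': a..z range, 26 + ord('q') − ord('a') = 42
'W': A..Z range, ord('W') − ord('A') = 22
'S': A..Z range, ord('S') − ord('A') = 18
't': a..z range, 26 + ord('t') − ord('a') = 45
'A': A..Z range, ord('A') − ord('A') = 0
'u': a..z range, 26 + ord('u') − ord('a') = 46
'V': A..Z range, ord('V') − ord('A') = 21
'K': A..Z range, ord('K') − ord('A') = 10

Answer: 42 22 18 45 0 46 21 10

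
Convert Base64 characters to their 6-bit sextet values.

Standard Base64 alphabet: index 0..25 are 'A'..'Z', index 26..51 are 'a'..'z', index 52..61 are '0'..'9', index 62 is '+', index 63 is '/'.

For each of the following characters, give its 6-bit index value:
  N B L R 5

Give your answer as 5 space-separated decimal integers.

Answer: 13 1 11 17 57

Derivation:
'N': A..Z range, ord('N') − ord('A') = 13
'B': A..Z range, ord('B') − ord('A') = 1
'L': A..Z range, ord('L') − ord('A') = 11
'R': A..Z range, ord('R') − ord('A') = 17
'5': 0..9 range, 52 + ord('5') − ord('0') = 57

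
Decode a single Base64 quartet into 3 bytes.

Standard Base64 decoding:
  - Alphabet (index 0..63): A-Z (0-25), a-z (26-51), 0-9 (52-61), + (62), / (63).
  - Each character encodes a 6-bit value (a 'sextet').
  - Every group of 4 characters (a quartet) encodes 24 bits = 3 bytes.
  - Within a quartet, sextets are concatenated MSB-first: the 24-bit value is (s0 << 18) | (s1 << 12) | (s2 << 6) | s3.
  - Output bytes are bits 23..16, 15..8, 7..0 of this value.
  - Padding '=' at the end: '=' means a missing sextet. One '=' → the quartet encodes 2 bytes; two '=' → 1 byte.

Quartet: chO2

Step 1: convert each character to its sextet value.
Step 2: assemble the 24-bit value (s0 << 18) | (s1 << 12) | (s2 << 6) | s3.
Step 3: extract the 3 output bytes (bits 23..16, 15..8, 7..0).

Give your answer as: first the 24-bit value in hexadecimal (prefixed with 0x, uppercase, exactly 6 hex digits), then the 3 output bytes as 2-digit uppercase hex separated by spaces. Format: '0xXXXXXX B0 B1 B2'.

Answer: 0x7213B6 72 13 B6

Derivation:
Sextets: c=28, h=33, O=14, 2=54
24-bit: (28<<18) | (33<<12) | (14<<6) | 54
      = 0x700000 | 0x021000 | 0x000380 | 0x000036
      = 0x7213B6
Bytes: (v>>16)&0xFF=72, (v>>8)&0xFF=13, v&0xFF=B6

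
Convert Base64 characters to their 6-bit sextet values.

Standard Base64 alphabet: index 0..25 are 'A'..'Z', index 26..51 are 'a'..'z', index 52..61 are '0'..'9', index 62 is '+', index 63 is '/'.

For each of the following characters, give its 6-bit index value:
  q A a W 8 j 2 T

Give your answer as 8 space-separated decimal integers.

'q': a..z range, 26 + ord('q') − ord('a') = 42
'A': A..Z range, ord('A') − ord('A') = 0
'a': a..z range, 26 + ord('a') − ord('a') = 26
'W': A..Z range, ord('W') − ord('A') = 22
'8': 0..9 range, 52 + ord('8') − ord('0') = 60
'j': a..z range, 26 + ord('j') − ord('a') = 35
'2': 0..9 range, 52 + ord('2') − ord('0') = 54
'T': A..Z range, ord('T') − ord('A') = 19

Answer: 42 0 26 22 60 35 54 19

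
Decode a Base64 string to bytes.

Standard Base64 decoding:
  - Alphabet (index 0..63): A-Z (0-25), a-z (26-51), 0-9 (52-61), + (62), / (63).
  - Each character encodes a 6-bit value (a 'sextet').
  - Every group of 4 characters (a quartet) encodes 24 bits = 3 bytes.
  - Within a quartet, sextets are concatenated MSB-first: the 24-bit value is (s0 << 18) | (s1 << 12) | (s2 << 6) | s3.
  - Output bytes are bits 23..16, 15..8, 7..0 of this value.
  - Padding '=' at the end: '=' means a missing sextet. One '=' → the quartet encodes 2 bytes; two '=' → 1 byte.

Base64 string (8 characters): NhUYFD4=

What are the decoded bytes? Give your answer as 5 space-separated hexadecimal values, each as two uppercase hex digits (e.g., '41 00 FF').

Answer: 36 15 18 14 3E

Derivation:
After char 0 ('N'=13): chars_in_quartet=1 acc=0xD bytes_emitted=0
After char 1 ('h'=33): chars_in_quartet=2 acc=0x361 bytes_emitted=0
After char 2 ('U'=20): chars_in_quartet=3 acc=0xD854 bytes_emitted=0
After char 3 ('Y'=24): chars_in_quartet=4 acc=0x361518 -> emit 36 15 18, reset; bytes_emitted=3
After char 4 ('F'=5): chars_in_quartet=1 acc=0x5 bytes_emitted=3
After char 5 ('D'=3): chars_in_quartet=2 acc=0x143 bytes_emitted=3
After char 6 ('4'=56): chars_in_quartet=3 acc=0x50F8 bytes_emitted=3
Padding '=': partial quartet acc=0x50F8 -> emit 14 3E; bytes_emitted=5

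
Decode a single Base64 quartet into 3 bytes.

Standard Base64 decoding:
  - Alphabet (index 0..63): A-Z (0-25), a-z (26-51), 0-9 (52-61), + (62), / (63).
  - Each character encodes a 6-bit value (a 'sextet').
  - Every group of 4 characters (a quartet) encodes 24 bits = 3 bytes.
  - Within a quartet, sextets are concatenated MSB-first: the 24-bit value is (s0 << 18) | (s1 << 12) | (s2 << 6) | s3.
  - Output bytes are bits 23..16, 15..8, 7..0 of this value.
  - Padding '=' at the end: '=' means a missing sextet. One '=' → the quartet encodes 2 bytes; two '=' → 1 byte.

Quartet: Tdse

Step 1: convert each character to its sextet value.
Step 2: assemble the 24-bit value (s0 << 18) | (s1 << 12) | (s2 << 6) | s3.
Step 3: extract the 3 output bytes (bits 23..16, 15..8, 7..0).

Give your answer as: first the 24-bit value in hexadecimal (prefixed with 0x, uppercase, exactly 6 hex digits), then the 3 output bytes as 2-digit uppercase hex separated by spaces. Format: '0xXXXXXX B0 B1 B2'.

Sextets: T=19, d=29, s=44, e=30
24-bit: (19<<18) | (29<<12) | (44<<6) | 30
      = 0x4C0000 | 0x01D000 | 0x000B00 | 0x00001E
      = 0x4DDB1E
Bytes: (v>>16)&0xFF=4D, (v>>8)&0xFF=DB, v&0xFF=1E

Answer: 0x4DDB1E 4D DB 1E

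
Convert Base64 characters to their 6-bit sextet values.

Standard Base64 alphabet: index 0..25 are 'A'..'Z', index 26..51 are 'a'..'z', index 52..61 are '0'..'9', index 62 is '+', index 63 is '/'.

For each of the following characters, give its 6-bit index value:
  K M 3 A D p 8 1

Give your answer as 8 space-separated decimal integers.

Answer: 10 12 55 0 3 41 60 53

Derivation:
'K': A..Z range, ord('K') − ord('A') = 10
'M': A..Z range, ord('M') − ord('A') = 12
'3': 0..9 range, 52 + ord('3') − ord('0') = 55
'A': A..Z range, ord('A') − ord('A') = 0
'D': A..Z range, ord('D') − ord('A') = 3
'p': a..z range, 26 + ord('p') − ord('a') = 41
'8': 0..9 range, 52 + ord('8') − ord('0') = 60
'1': 0..9 range, 52 + ord('1') − ord('0') = 53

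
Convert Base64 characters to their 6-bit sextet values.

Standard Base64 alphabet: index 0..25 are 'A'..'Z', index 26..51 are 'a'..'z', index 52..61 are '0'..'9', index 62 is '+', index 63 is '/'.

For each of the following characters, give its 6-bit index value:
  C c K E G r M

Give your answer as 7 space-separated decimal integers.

'C': A..Z range, ord('C') − ord('A') = 2
'c': a..z range, 26 + ord('c') − ord('a') = 28
'K': A..Z range, ord('K') − ord('A') = 10
'E': A..Z range, ord('E') − ord('A') = 4
'G': A..Z range, ord('G') − ord('A') = 6
'r': a..z range, 26 + ord('r') − ord('a') = 43
'M': A..Z range, ord('M') − ord('A') = 12

Answer: 2 28 10 4 6 43 12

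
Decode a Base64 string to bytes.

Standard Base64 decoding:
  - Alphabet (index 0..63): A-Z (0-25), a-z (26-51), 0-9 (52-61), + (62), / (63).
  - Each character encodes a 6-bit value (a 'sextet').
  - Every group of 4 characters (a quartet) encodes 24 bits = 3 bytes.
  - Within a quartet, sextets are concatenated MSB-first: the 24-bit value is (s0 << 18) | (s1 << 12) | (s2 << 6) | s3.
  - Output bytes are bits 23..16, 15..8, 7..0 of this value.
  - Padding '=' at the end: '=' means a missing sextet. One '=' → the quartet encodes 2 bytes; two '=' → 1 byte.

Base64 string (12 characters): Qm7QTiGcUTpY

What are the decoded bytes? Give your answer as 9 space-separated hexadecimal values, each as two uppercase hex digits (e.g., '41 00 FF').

After char 0 ('Q'=16): chars_in_quartet=1 acc=0x10 bytes_emitted=0
After char 1 ('m'=38): chars_in_quartet=2 acc=0x426 bytes_emitted=0
After char 2 ('7'=59): chars_in_quartet=3 acc=0x109BB bytes_emitted=0
After char 3 ('Q'=16): chars_in_quartet=4 acc=0x426ED0 -> emit 42 6E D0, reset; bytes_emitted=3
After char 4 ('T'=19): chars_in_quartet=1 acc=0x13 bytes_emitted=3
After char 5 ('i'=34): chars_in_quartet=2 acc=0x4E2 bytes_emitted=3
After char 6 ('G'=6): chars_in_quartet=3 acc=0x13886 bytes_emitted=3
After char 7 ('c'=28): chars_in_quartet=4 acc=0x4E219C -> emit 4E 21 9C, reset; bytes_emitted=6
After char 8 ('U'=20): chars_in_quartet=1 acc=0x14 bytes_emitted=6
After char 9 ('T'=19): chars_in_quartet=2 acc=0x513 bytes_emitted=6
After char 10 ('p'=41): chars_in_quartet=3 acc=0x144E9 bytes_emitted=6
After char 11 ('Y'=24): chars_in_quartet=4 acc=0x513A58 -> emit 51 3A 58, reset; bytes_emitted=9

Answer: 42 6E D0 4E 21 9C 51 3A 58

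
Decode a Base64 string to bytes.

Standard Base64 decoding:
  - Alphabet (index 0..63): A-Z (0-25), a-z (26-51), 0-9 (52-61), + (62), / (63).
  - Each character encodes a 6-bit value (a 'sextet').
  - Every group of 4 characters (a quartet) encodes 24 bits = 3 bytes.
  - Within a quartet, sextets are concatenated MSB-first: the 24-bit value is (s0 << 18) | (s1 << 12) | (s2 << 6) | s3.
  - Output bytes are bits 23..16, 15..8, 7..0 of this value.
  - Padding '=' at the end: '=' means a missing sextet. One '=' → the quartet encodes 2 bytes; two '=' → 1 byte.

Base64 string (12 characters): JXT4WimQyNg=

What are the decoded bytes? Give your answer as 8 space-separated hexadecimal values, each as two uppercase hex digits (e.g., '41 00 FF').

Answer: 25 74 F8 5A 29 90 C8 D8

Derivation:
After char 0 ('J'=9): chars_in_quartet=1 acc=0x9 bytes_emitted=0
After char 1 ('X'=23): chars_in_quartet=2 acc=0x257 bytes_emitted=0
After char 2 ('T'=19): chars_in_quartet=3 acc=0x95D3 bytes_emitted=0
After char 3 ('4'=56): chars_in_quartet=4 acc=0x2574F8 -> emit 25 74 F8, reset; bytes_emitted=3
After char 4 ('W'=22): chars_in_quartet=1 acc=0x16 bytes_emitted=3
After char 5 ('i'=34): chars_in_quartet=2 acc=0x5A2 bytes_emitted=3
After char 6 ('m'=38): chars_in_quartet=3 acc=0x168A6 bytes_emitted=3
After char 7 ('Q'=16): chars_in_quartet=4 acc=0x5A2990 -> emit 5A 29 90, reset; bytes_emitted=6
After char 8 ('y'=50): chars_in_quartet=1 acc=0x32 bytes_emitted=6
After char 9 ('N'=13): chars_in_quartet=2 acc=0xC8D bytes_emitted=6
After char 10 ('g'=32): chars_in_quartet=3 acc=0x32360 bytes_emitted=6
Padding '=': partial quartet acc=0x32360 -> emit C8 D8; bytes_emitted=8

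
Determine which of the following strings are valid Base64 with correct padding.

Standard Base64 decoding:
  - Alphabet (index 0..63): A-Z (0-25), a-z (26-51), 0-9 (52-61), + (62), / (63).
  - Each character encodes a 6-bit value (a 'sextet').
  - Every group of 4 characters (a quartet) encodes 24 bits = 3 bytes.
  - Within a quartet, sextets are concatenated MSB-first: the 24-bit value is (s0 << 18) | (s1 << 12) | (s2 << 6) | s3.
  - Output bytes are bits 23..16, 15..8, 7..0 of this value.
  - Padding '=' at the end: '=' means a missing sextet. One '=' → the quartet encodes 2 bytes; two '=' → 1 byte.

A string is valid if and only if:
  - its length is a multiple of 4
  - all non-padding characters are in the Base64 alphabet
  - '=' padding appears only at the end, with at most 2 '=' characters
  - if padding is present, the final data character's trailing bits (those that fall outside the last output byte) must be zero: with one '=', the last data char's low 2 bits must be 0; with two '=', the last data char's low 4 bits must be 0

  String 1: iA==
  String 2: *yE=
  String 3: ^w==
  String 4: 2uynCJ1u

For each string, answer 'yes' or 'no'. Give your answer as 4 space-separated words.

String 1: 'iA==' → valid
String 2: '*yE=' → invalid (bad char(s): ['*'])
String 3: '^w==' → invalid (bad char(s): ['^'])
String 4: '2uynCJ1u' → valid

Answer: yes no no yes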